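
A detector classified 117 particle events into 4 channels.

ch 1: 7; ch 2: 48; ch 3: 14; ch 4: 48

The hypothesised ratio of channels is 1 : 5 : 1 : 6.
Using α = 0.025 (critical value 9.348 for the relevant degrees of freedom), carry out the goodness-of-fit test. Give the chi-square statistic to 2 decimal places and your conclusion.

Ratio total = 13. Expected counts: 117×1/13 = 9, 117×5/13 = 45, 117×1/13 = 9, 117×6/13 = 54.
ch 1: (7 − 9)²/9 = 4/9 = 0.444
ch 2: (48 − 45)²/45 = 9/45 = 0.200
ch 3: (14 − 9)²/9 = 25/9 = 2.778
ch 4: (48 − 54)²/54 = 36/54 = 0.667
Sum = 4.09
df = 3. Since 4.09 < 9.348, we do not reject H₀.

4.09; do not reject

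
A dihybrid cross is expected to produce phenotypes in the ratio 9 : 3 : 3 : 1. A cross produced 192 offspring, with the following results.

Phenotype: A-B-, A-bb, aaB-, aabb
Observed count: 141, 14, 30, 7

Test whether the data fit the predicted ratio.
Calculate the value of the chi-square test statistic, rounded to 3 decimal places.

26.611

Ratio total = 16. Expected counts: 192×9/16 = 108, 192×3/16 = 36, 192×3/16 = 36, 192×1/16 = 12.
cat         O        E   (O−E)²/E
A-B-      141      108    10.0833
A-bb       14       36    13.4444
aaB-       30       36     1.0000
aabb        7       12     2.0833
Sum = 26.611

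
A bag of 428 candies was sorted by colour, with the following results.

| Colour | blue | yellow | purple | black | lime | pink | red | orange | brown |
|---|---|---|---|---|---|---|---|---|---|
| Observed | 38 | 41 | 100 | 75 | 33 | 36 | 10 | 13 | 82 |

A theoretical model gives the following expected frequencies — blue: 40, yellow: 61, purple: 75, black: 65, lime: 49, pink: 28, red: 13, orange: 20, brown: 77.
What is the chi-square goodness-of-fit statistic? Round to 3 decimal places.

27.506

χ² = (38−40)²/40 + (41−61)²/61 + (100−75)²/75 + (75−65)²/65 + (33−49)²/49 + (36−28)²/28 + (10−13)²/13 + (13−20)²/20 + (82−77)²/77
   = 0.1000 + 6.5574 + 8.3333 + 1.5385 + 5.2245 + 2.2857 + 0.6923 + 2.4500 + 0.3247
Sum = 27.506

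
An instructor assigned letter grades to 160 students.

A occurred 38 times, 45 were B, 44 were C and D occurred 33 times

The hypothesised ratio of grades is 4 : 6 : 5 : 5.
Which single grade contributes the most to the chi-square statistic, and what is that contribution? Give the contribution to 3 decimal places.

Ratio total = 20. Expected counts: 160×4/20 = 32, 160×6/20 = 48, 160×5/20 = 40, 160×5/20 = 40.
cat         O        E   (O−E)²/E
A          38       32     1.1250
B          45       48     0.1875
C          44       40     0.4000
D          33       40     1.2250
The largest term is for D: 1.225.

D, 1.225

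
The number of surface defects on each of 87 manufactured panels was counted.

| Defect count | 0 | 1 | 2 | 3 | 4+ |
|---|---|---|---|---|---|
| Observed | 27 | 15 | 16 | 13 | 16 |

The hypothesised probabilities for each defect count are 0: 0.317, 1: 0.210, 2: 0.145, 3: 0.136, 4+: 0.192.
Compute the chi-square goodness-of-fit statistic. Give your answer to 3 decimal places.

Expected counts E_i = n·p_i: 87×0.317 = 27.579, 87×0.210 = 18.27, 87×0.145 = 12.615, 87×0.136 = 11.832, 87×0.192 = 16.704.
χ² = (27−27.579)²/27.579 + (15−18.27)²/18.27 + (16−12.615)²/12.615 + (13−11.832)²/11.832 + (16−16.704)²/16.704
   = 0.0122 + 0.5853 + 0.9083 + 0.1153 + 0.0297
Sum = 1.651

1.651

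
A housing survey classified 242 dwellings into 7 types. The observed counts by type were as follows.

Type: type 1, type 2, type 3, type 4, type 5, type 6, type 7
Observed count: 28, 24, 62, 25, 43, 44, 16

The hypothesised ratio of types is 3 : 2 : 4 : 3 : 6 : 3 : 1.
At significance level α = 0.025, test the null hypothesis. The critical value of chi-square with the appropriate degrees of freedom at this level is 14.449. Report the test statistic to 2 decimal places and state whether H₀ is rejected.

24.20; reject

Ratio total = 22. Expected counts: 242×3/22 = 33, 242×2/22 = 22, 242×4/22 = 44, 242×3/22 = 33, 242×6/22 = 66, 242×3/22 = 33, 242×1/22 = 11.
χ² = (28−33)²/33 + (24−22)²/22 + (62−44)²/44 + (25−33)²/33 + (43−66)²/66 + (44−33)²/33 + (16−11)²/11
   = 0.758 + 0.182 + 7.364 + 1.939 + 8.015 + 3.667 + 2.273
Sum = 24.20
df = 6. Since 24.20 > 14.449, we reject H₀.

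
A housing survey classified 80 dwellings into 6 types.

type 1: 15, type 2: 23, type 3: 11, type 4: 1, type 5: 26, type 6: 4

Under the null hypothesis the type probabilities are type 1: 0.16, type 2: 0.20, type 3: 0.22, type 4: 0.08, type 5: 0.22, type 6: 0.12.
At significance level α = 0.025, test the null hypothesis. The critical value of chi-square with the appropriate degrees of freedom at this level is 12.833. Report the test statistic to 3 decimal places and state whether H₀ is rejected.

17.748; reject

Expected counts E_i = n·p_i: 80×0.16 = 12.8, 80×0.20 = 16, 80×0.22 = 17.6, 80×0.08 = 6.4, 80×0.22 = 17.6, 80×0.12 = 9.6.
type 1: (15 − 12.8)²/12.8 = 4.84/12.8 = 0.3781
type 2: (23 − 16)²/16 = 49/16 = 3.0625
type 3: (11 − 17.6)²/17.6 = 43.56/17.6 = 2.4750
type 4: (1 − 6.4)²/6.4 = 29.16/6.4 = 4.5563
type 5: (26 − 17.6)²/17.6 = 70.56/17.6 = 4.0091
type 6: (4 − 9.6)²/9.6 = 31.36/9.6 = 3.2667
Sum = 17.748
df = 5. Since 17.748 > 12.833, we reject H₀.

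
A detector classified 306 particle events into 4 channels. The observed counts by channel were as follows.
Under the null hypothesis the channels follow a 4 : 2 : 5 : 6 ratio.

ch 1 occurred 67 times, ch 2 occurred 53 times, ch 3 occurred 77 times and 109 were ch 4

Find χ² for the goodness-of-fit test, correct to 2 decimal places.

10.26

Ratio total = 17. Expected counts: 306×4/17 = 72, 306×2/17 = 36, 306×5/17 = 90, 306×6/17 = 108.
χ² = (67−72)²/72 + (53−36)²/36 + (77−90)²/90 + (109−108)²/108
   = 0.347 + 8.028 + 1.878 + 0.009
Sum = 10.26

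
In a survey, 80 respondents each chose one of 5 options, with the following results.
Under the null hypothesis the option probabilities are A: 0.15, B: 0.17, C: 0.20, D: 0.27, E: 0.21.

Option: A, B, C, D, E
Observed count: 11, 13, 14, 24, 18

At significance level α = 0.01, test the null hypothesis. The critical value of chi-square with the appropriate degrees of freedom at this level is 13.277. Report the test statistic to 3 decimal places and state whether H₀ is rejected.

0.712; do not reject

Expected counts E_i = n·p_i: 80×0.15 = 12, 80×0.17 = 13.6, 80×0.20 = 16, 80×0.27 = 21.6, 80×0.21 = 16.8.
A: (11 − 12)²/12 = 1/12 = 0.0833
B: (13 − 13.6)²/13.6 = 0.36/13.6 = 0.0265
C: (14 − 16)²/16 = 4/16 = 0.2500
D: (24 − 21.6)²/21.6 = 5.76/21.6 = 0.2667
E: (18 − 16.8)²/16.8 = 1.44/16.8 = 0.0857
Sum = 0.712
df = 4. Since 0.712 < 13.277, we do not reject H₀.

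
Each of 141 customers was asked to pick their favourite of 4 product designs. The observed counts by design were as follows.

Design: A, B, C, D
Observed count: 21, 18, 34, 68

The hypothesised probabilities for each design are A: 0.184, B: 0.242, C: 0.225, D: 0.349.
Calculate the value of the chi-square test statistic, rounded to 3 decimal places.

Expected counts E_i = n·p_i: 141×0.184 = 25.944, 141×0.242 = 34.122, 141×0.225 = 31.725, 141×0.349 = 49.209.
χ² = (21−25.944)²/25.944 + (18−34.122)²/34.122 + (34−31.725)²/31.725 + (68−49.209)²/49.209
   = 0.9421 + 7.6173 + 0.1631 + 7.1756
Sum = 15.898

15.898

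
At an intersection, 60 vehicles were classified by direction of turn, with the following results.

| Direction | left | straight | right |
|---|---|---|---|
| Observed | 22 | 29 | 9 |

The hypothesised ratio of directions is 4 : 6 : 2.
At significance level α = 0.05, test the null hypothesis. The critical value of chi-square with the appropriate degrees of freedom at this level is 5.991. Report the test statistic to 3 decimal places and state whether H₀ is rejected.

Ratio total = 12. Expected counts: 60×4/12 = 20, 60×6/12 = 30, 60×2/12 = 10.
cat           O        E   (O−E)²/E
left         22       20     0.2000
straight     29       30     0.0333
right         9       10     0.1000
Sum = 0.333
df = 2. Since 0.333 < 5.991, we do not reject H₀.

0.333; do not reject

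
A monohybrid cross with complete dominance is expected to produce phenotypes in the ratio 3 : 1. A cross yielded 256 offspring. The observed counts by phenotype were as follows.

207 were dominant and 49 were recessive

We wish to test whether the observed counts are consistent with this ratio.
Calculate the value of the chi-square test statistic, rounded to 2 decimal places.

Ratio total = 4. Expected counts: 256×3/4 = 192, 256×1/4 = 64.
χ² = (207−192)²/192 + (49−64)²/64
   = 1.172 + 3.516
Sum = 4.69

4.69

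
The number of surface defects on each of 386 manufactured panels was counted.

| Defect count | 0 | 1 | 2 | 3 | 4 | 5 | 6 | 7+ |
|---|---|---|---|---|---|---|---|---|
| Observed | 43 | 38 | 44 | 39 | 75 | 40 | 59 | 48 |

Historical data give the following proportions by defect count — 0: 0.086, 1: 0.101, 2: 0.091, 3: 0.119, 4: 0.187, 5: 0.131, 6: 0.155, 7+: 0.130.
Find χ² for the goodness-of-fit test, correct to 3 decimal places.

Expected counts E_i = n·p_i: 386×0.086 = 33.196, 386×0.101 = 38.986, 386×0.091 = 35.126, 386×0.119 = 45.934, 386×0.187 = 72.182, 386×0.131 = 50.566, 386×0.155 = 59.83, 386×0.130 = 50.18.
χ² = (43−33.196)²/33.196 + (38−38.986)²/38.986 + (44−35.126)²/35.126 + (39−45.934)²/45.934 + (75−72.182)²/72.182 + (40−50.566)²/50.566 + (59−59.83)²/59.83 + (48−50.18)²/50.18
   = 2.8955 + 0.0249 + 2.2419 + 1.0467 + 0.1100 + 2.2078 + 0.0115 + 0.0947
Sum = 8.633

8.633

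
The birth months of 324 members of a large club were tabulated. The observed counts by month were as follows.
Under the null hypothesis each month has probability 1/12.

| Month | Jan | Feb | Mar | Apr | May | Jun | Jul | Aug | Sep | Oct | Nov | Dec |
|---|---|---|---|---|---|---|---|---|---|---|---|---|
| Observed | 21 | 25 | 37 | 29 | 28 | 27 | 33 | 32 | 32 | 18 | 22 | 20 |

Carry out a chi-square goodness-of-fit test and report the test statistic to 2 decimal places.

Expected count for each of the 12 categories: 324/12 = 27.
Jan: (21 − 27)²/27 = 36/27 = 1.333
Feb: (25 − 27)²/27 = 4/27 = 0.148
Mar: (37 − 27)²/27 = 100/27 = 3.704
Apr: (29 − 27)²/27 = 4/27 = 0.148
May: (28 − 27)²/27 = 1/27 = 0.037
Jun: (27 − 27)²/27 = 0/27 = 0.000
Jul: (33 − 27)²/27 = 36/27 = 1.333
Aug: (32 − 27)²/27 = 25/27 = 0.926
Sep: (32 − 27)²/27 = 25/27 = 0.926
Oct: (18 − 27)²/27 = 81/27 = 3.000
Nov: (22 − 27)²/27 = 25/27 = 0.926
Dec: (20 − 27)²/27 = 49/27 = 1.815
Sum = 14.30

14.30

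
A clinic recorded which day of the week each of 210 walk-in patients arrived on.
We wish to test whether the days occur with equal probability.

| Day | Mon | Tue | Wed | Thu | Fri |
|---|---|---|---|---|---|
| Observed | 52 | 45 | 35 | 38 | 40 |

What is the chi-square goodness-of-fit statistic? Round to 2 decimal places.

Under H₀ each category has probability 1/5, so each expected count is 210/5 = 42.
χ² = (52−42)²/42 + (45−42)²/42 + (35−42)²/42 + (38−42)²/42 + (40−42)²/42
   = 2.381 + 0.214 + 1.167 + 0.381 + 0.095
Sum = 4.24

4.24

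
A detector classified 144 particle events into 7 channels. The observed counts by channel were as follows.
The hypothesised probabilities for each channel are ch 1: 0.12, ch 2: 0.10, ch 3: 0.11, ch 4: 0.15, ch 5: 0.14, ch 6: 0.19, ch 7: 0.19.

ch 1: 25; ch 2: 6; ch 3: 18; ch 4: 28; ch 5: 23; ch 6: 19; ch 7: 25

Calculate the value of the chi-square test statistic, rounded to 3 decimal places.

Expected counts E_i = n·p_i: 144×0.12 = 17.28, 144×0.10 = 14.4, 144×0.11 = 15.84, 144×0.15 = 21.6, 144×0.14 = 20.16, 144×0.19 = 27.36, 144×0.19 = 27.36.
ch 1: (25 − 17.28)²/17.28 = 59.5984/17.28 = 3.4490
ch 2: (6 − 14.4)²/14.4 = 70.56/14.4 = 4.9000
ch 3: (18 − 15.84)²/15.84 = 4.6656/15.84 = 0.2945
ch 4: (28 − 21.6)²/21.6 = 40.96/21.6 = 1.8963
ch 5: (23 − 20.16)²/20.16 = 8.0656/20.16 = 0.4001
ch 6: (19 − 27.36)²/27.36 = 69.8896/27.36 = 2.5544
ch 7: (25 − 27.36)²/27.36 = 5.5696/27.36 = 0.2036
Sum = 13.698

13.698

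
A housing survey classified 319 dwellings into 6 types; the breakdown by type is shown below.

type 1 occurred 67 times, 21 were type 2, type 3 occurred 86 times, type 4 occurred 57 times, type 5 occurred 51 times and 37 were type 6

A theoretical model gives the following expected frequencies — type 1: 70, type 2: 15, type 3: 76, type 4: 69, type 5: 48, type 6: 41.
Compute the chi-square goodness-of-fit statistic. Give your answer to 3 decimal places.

χ² = (67−70)²/70 + (21−15)²/15 + (86−76)²/76 + (57−69)²/69 + (51−48)²/48 + (37−41)²/41
   = 0.1286 + 2.4000 + 1.3158 + 2.0870 + 0.1875 + 0.3902
Sum = 6.509

6.509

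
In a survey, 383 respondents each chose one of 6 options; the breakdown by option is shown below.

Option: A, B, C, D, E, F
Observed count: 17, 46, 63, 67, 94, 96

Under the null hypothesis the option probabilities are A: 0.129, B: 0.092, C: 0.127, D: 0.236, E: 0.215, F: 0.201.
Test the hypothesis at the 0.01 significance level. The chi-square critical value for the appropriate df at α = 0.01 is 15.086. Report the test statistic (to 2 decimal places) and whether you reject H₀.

41.18; reject

Expected counts E_i = n·p_i: 383×0.129 = 49.407, 383×0.092 = 35.236, 383×0.127 = 48.641, 383×0.236 = 90.388, 383×0.215 = 82.345, 383×0.201 = 76.983.
χ² = (17−49.407)²/49.407 + (46−35.236)²/35.236 + (63−48.641)²/48.641 + (67−90.388)²/90.388 + (94−82.345)²/82.345 + (96−76.983)²/76.983
   = 21.256 + 3.288 + 4.239 + 6.052 + 1.650 + 4.698
Sum = 41.18
df = 5. Since 41.18 > 15.086, we reject H₀.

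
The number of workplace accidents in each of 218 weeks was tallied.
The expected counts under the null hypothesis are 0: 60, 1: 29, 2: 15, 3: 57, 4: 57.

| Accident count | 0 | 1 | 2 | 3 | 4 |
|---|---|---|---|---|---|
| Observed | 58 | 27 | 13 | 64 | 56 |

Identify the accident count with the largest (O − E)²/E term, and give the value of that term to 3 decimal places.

3, 0.860

cat         O        E   (O−E)²/E
0          58       60     0.0667
1          27       29     0.1379
2          13       15     0.2667
3          64       57     0.8596
4          56       57     0.0175
The largest term is for 3: 0.860.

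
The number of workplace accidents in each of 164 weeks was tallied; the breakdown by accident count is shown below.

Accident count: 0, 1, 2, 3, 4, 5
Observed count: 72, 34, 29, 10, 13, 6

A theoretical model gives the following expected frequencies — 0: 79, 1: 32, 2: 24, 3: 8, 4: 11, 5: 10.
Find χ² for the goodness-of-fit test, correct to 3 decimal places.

4.251

cat         O        E   (O−E)²/E
0          72       79     0.6203
1          34       32     0.1250
2          29       24     1.0417
3          10        8     0.5000
4          13       11     0.3636
5           6       10     1.6000
Sum = 4.251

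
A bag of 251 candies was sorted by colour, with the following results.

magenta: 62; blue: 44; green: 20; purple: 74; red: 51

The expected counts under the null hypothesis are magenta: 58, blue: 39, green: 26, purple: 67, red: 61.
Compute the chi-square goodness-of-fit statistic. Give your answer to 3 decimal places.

χ² = (62−58)²/58 + (44−39)²/39 + (20−26)²/26 + (74−67)²/67 + (51−61)²/61
   = 0.2759 + 0.6410 + 1.3846 + 0.7313 + 1.6393
Sum = 4.672

4.672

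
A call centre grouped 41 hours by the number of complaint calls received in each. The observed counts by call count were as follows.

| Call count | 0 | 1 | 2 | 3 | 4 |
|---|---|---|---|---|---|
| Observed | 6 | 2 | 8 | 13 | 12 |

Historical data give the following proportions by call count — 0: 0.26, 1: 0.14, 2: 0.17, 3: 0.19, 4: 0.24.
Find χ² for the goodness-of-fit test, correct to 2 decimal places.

Expected counts E_i = n·p_i: 41×0.26 = 10.66, 41×0.14 = 5.74, 41×0.17 = 6.97, 41×0.19 = 7.79, 41×0.24 = 9.84.
0: (6 − 10.66)²/10.66 = 21.7156/10.66 = 2.037
1: (2 − 5.74)²/5.74 = 13.9876/5.74 = 2.437
2: (8 − 6.97)²/6.97 = 1.0609/6.97 = 0.152
3: (13 − 7.79)²/7.79 = 27.1441/7.79 = 3.484
4: (12 − 9.84)²/9.84 = 4.6656/9.84 = 0.474
Sum = 8.58

8.58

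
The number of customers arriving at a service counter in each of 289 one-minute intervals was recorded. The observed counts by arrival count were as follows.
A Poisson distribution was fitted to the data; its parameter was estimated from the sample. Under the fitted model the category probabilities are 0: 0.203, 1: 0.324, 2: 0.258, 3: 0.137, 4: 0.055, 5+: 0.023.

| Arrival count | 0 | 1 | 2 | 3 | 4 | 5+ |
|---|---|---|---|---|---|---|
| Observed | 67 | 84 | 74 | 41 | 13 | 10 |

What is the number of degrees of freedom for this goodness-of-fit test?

There are k = 6 categories and 1 parameter estimated from the data, so df = 6 − 1 − 1 = 4.

4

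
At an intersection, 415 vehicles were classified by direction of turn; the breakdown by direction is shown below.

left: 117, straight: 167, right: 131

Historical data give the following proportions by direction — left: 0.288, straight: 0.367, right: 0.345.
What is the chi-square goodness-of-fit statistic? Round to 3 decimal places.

2.506

Expected counts E_i = n·p_i: 415×0.288 = 119.52, 415×0.367 = 152.305, 415×0.345 = 143.175.
left: (117 − 119.52)²/119.52 = 6.3504/119.52 = 0.0531
straight: (167 − 152.305)²/152.305 = 215.943025/152.305 = 1.4178
right: (131 − 143.175)²/143.175 = 148.230625/143.175 = 1.0353
Sum = 2.506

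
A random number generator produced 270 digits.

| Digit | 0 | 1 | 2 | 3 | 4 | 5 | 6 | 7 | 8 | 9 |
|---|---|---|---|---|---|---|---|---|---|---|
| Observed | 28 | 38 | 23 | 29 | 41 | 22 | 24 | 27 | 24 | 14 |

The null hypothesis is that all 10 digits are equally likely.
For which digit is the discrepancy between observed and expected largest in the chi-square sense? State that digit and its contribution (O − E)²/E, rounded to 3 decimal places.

4, 7.259

Under H₀ each category has probability 1/10, so each expected count is 270/10 = 27.
0: (28 − 27)²/27 = 1/27 = 0.0370
1: (38 − 27)²/27 = 121/27 = 4.4815
2: (23 − 27)²/27 = 16/27 = 0.5926
3: (29 − 27)²/27 = 4/27 = 0.1481
4: (41 − 27)²/27 = 196/27 = 7.2593
5: (22 − 27)²/27 = 25/27 = 0.9259
6: (24 − 27)²/27 = 9/27 = 0.3333
7: (27 − 27)²/27 = 0/27 = 0.0000
8: (24 − 27)²/27 = 9/27 = 0.3333
9: (14 − 27)²/27 = 169/27 = 6.2593
The largest term is for 4: 7.259.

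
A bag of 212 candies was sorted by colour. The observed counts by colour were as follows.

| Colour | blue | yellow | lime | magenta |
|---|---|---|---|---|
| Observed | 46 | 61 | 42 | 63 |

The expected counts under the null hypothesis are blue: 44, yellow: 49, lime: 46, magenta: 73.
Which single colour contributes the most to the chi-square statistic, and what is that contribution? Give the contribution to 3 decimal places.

yellow, 2.939

blue: (46 − 44)²/44 = 4/44 = 0.0909
yellow: (61 − 49)²/49 = 144/49 = 2.9388
lime: (42 − 46)²/46 = 16/46 = 0.3478
magenta: (63 − 73)²/73 = 100/73 = 1.3699
The largest term is for yellow: 2.939.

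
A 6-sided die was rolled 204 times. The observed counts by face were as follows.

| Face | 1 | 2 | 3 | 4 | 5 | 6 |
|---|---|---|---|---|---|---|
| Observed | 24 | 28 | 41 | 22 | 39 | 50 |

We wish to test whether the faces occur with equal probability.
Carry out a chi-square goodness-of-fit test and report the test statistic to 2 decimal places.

17.94

Expected count for each of the 6 categories: 204/6 = 34.
χ² = (24−34)²/34 + (28−34)²/34 + (41−34)²/34 + (22−34)²/34 + (39−34)²/34 + (50−34)²/34
   = 2.941 + 1.059 + 1.441 + 4.235 + 0.735 + 7.529
Sum = 17.94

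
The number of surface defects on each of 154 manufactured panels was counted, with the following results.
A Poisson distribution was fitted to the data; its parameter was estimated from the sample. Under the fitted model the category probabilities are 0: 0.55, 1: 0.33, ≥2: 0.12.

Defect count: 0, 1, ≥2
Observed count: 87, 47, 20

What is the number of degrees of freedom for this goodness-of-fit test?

There are k = 3 categories and 1 parameter estimated from the data, so df = 3 − 1 − 1 = 1.

1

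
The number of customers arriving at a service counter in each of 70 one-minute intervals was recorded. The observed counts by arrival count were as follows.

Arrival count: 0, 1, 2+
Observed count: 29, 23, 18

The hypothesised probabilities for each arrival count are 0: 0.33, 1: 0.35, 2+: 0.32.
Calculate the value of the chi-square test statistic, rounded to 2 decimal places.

Expected counts E_i = n·p_i: 70×0.33 = 23.1, 70×0.35 = 24.5, 70×0.32 = 22.4.
0: (29 − 23.1)²/23.1 = 34.81/23.1 = 1.507
1: (23 − 24.5)²/24.5 = 2.25/24.5 = 0.092
2+: (18 − 22.4)²/22.4 = 19.36/22.4 = 0.864
Sum = 2.46

2.46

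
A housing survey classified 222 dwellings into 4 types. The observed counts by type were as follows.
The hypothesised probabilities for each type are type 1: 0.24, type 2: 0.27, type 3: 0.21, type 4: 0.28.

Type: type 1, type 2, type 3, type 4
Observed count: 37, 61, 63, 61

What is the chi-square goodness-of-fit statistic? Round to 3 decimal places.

Expected counts E_i = n·p_i: 222×0.24 = 53.28, 222×0.27 = 59.94, 222×0.21 = 46.62, 222×0.28 = 62.16.
type 1: (37 − 53.28)²/53.28 = 265.0384/53.28 = 4.9744
type 2: (61 − 59.94)²/59.94 = 1.1236/59.94 = 0.0187
type 3: (63 − 46.62)²/46.62 = 268.3044/46.62 = 5.7551
type 4: (61 − 62.16)²/62.16 = 1.3456/62.16 = 0.0216
Sum = 10.770

10.770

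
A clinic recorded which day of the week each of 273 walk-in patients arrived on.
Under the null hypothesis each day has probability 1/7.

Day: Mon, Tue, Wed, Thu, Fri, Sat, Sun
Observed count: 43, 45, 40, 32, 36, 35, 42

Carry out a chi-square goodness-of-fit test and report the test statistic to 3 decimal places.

Expected count for each of the 7 categories: 273/7 = 39.
χ² = (43−39)²/39 + (45−39)²/39 + (40−39)²/39 + (32−39)²/39 + (36−39)²/39 + (35−39)²/39 + (42−39)²/39
   = 0.4103 + 0.9231 + 0.0256 + 1.2564 + 0.2308 + 0.4103 + 0.2308
Sum = 3.487

3.487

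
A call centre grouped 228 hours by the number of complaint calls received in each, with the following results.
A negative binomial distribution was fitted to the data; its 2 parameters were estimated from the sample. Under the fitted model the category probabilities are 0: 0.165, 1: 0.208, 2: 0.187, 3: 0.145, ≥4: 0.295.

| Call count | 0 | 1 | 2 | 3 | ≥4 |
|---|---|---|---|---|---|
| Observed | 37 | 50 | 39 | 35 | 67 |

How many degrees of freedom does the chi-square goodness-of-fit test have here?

2

There are k = 5 categories and 2 parameters estimated from the data, so df = 5 − 1 − 2 = 2.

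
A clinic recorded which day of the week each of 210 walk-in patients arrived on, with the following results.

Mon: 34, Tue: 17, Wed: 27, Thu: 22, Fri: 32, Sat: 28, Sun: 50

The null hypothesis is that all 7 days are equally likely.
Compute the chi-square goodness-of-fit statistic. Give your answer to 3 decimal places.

22.200

Expected count for each of the 7 categories: 210/7 = 30.
cat         O        E   (O−E)²/E
Mon        34       30     0.5333
Tue        17       30     5.6333
Wed        27       30     0.3000
Thu        22       30     2.1333
Fri        32       30     0.1333
Sat        28       30     0.1333
Sun        50       30    13.3333
Sum = 22.200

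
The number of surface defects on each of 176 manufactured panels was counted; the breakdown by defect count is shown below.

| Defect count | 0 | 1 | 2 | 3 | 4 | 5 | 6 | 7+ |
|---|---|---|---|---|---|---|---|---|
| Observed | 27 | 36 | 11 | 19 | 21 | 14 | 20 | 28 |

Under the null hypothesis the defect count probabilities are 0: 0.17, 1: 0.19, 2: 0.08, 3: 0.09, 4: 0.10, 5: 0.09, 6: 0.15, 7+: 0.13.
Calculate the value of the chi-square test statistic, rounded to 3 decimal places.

Expected counts E_i = n·p_i: 176×0.17 = 29.92, 176×0.19 = 33.44, 176×0.08 = 14.08, 176×0.09 = 15.84, 176×0.10 = 17.6, 176×0.09 = 15.84, 176×0.15 = 26.4, 176×0.13 = 22.88.
cat         O        E   (O−E)²/E
0          27    29.92     0.2850
1          36    33.44     0.1960
2          11    14.08     0.6738
3          19    15.84     0.6304
4          21     17.6     0.6568
5          14    15.84     0.2137
6          20     26.4     1.5515
7+         28    22.88     1.1457
Sum = 5.353

5.353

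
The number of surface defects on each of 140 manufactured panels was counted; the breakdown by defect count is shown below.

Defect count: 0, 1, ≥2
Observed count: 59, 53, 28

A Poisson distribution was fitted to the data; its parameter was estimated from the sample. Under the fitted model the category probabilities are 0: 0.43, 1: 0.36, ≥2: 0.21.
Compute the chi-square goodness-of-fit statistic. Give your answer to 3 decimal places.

0.225

Expected counts E_i = n·p_i: 140×0.43 = 60.2, 140×0.36 = 50.4, 140×0.21 = 29.4.
0: (59 − 60.2)²/60.2 = 1.44/60.2 = 0.0239
1: (53 − 50.4)²/50.4 = 6.76/50.4 = 0.1341
≥2: (28 − 29.4)²/29.4 = 1.96/29.4 = 0.0667
Sum = 0.225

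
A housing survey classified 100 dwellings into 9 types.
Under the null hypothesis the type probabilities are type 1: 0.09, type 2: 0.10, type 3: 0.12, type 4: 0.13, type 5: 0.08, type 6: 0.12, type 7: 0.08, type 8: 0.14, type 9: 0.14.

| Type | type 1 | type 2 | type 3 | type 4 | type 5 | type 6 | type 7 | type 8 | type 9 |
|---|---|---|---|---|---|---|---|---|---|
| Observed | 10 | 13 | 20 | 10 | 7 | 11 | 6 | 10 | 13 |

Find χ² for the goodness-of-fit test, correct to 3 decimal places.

8.959

Expected counts E_i = n·p_i: 100×0.09 = 9, 100×0.10 = 10, 100×0.12 = 12, 100×0.13 = 13, 100×0.08 = 8, 100×0.12 = 12, 100×0.08 = 8, 100×0.14 = 14, 100×0.14 = 14.
cat         O        E   (O−E)²/E
type 1     10        9     0.1111
type 2     13       10     0.9000
type 3     20       12     5.3333
type 4     10       13     0.6923
type 5      7        8     0.1250
type 6     11       12     0.0833
type 7      6        8     0.5000
type 8     10       14     1.1429
type 9     13       14     0.0714
Sum = 8.959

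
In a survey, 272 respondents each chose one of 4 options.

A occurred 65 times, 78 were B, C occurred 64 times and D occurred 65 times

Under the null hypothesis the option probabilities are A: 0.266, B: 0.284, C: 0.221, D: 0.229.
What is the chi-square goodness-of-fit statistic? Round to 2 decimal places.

Expected counts E_i = n·p_i: 272×0.266 = 72.352, 272×0.284 = 77.248, 272×0.221 = 60.112, 272×0.229 = 62.288.
A: (65 − 72.352)²/72.352 = 54.051904/72.352 = 0.747
B: (78 − 77.248)²/77.248 = 0.565504/77.248 = 0.007
C: (64 − 60.112)²/60.112 = 15.116544/60.112 = 0.251
D: (65 − 62.288)²/62.288 = 7.354944/62.288 = 0.118
Sum = 1.12

1.12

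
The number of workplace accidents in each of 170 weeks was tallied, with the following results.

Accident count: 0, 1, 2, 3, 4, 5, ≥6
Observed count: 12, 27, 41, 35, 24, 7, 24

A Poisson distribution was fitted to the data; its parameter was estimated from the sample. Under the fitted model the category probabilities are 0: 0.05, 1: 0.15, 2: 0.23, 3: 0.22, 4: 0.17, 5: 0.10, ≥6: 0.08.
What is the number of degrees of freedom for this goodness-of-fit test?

There are k = 7 categories and 1 parameter estimated from the data, so df = 7 − 1 − 1 = 5.

5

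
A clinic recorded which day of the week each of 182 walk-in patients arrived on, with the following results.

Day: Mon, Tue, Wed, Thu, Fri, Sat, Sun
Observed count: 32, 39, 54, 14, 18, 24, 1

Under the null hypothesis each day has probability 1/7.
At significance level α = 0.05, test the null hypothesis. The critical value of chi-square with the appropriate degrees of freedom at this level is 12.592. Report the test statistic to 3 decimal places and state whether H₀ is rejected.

Expected count for each of the 7 categories: 182/7 = 26.
χ² = (32−26)²/26 + (39−26)²/26 + (54−26)²/26 + (14−26)²/26 + (18−26)²/26 + (24−26)²/26 + (1−26)²/26
   = 1.3846 + 6.5000 + 30.1538 + 5.5385 + 2.4615 + 0.1538 + 24.0385
Sum = 70.231
df = 6. Since 70.231 > 12.592, we reject H₀.

70.231; reject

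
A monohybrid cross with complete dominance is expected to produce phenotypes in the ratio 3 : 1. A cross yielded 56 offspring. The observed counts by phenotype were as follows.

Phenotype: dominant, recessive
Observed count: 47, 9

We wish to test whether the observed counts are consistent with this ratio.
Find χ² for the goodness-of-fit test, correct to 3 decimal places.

2.381

Ratio total = 4. Expected counts: 56×3/4 = 42, 56×1/4 = 14.
dominant: (47 − 42)²/42 = 25/42 = 0.5952
recessive: (9 − 14)²/14 = 25/14 = 1.7857
Sum = 2.381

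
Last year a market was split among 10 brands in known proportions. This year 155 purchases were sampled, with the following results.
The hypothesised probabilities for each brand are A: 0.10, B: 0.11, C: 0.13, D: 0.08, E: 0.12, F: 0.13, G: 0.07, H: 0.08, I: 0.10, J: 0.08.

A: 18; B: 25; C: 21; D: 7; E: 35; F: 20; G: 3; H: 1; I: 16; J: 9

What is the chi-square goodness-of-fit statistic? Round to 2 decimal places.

38.07

Expected counts E_i = n·p_i: 155×0.10 = 15.5, 155×0.11 = 17.05, 155×0.13 = 20.15, 155×0.08 = 12.4, 155×0.12 = 18.6, 155×0.13 = 20.15, 155×0.07 = 10.85, 155×0.08 = 12.4, 155×0.10 = 15.5, 155×0.08 = 12.4.
A: (18 − 15.5)²/15.5 = 6.25/15.5 = 0.403
B: (25 − 17.05)²/17.05 = 63.2025/17.05 = 3.707
C: (21 − 20.15)²/20.15 = 0.7225/20.15 = 0.036
D: (7 − 12.4)²/12.4 = 29.16/12.4 = 2.352
E: (35 − 18.6)²/18.6 = 268.96/18.6 = 14.460
F: (20 − 20.15)²/20.15 = 0.0225/20.15 = 0.001
G: (3 − 10.85)²/10.85 = 61.6225/10.85 = 5.679
H: (1 − 12.4)²/12.4 = 129.96/12.4 = 10.481
I: (16 − 15.5)²/15.5 = 0.25/15.5 = 0.016
J: (9 − 12.4)²/12.4 = 11.56/12.4 = 0.932
Sum = 38.07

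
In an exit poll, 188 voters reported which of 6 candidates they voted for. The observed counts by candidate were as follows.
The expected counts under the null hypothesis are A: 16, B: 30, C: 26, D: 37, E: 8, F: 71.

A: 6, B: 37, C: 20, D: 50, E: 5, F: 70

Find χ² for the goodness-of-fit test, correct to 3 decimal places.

14.975

cat         O        E   (O−E)²/E
A           6       16     6.2500
B          37       30     1.6333
C          20       26     1.3846
D          50       37     4.5676
E           5        8     1.1250
F          70       71     0.0141
Sum = 14.975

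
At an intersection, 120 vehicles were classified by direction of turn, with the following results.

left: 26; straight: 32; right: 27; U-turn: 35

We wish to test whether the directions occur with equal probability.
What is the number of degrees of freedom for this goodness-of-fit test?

There are k = 4 categories and no parameters were estimated from the data, so df = 4 − 1 = 3.

3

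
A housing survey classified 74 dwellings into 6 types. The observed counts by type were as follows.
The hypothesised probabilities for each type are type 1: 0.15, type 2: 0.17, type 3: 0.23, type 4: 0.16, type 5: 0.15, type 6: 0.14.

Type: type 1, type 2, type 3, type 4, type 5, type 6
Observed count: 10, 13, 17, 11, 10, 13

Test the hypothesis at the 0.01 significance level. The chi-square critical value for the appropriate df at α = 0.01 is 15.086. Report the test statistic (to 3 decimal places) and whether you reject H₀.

Expected counts E_i = n·p_i: 74×0.15 = 11.1, 74×0.17 = 12.58, 74×0.23 = 17.02, 74×0.16 = 11.84, 74×0.15 = 11.1, 74×0.14 = 10.36.
cat         O        E   (O−E)²/E
type 1     10     11.1     0.1090
type 2     13    12.58     0.0140
type 3     17    17.02     0.0000
type 4     11    11.84     0.0596
type 5     10     11.1     0.1090
type 6     13    10.36     0.6727
Sum = 0.964
df = 5. Since 0.964 < 15.086, we do not reject H₀.

0.964; do not reject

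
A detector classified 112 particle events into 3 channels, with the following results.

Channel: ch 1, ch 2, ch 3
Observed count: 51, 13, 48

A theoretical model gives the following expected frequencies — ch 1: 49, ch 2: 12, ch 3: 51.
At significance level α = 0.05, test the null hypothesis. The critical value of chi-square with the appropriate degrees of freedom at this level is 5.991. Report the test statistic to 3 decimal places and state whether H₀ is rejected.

ch 1: (51 − 49)²/49 = 4/49 = 0.0816
ch 2: (13 − 12)²/12 = 1/12 = 0.0833
ch 3: (48 − 51)²/51 = 9/51 = 0.1765
Sum = 0.341
df = 2. Since 0.341 < 5.991, we do not reject H₀.

0.341; do not reject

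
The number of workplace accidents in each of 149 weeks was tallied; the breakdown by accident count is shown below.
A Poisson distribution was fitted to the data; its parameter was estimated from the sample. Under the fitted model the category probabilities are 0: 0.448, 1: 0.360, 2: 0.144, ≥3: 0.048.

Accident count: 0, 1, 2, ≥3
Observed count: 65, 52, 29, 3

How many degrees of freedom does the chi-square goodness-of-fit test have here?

2

There are k = 4 categories and 1 parameter estimated from the data, so df = 4 − 1 − 1 = 2.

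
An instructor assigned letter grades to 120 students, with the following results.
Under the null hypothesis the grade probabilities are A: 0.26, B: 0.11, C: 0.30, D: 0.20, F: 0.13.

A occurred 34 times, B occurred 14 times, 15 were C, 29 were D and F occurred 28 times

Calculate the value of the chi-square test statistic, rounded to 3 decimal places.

Expected counts E_i = n·p_i: 120×0.26 = 31.2, 120×0.11 = 13.2, 120×0.30 = 36, 120×0.20 = 24, 120×0.13 = 15.6.
cat         O        E   (O−E)²/E
A          34     31.2     0.2513
B          14     13.2     0.0485
C          15       36    12.2500
D          29       24     1.0417
F          28     15.6     9.8564
Sum = 23.448

23.448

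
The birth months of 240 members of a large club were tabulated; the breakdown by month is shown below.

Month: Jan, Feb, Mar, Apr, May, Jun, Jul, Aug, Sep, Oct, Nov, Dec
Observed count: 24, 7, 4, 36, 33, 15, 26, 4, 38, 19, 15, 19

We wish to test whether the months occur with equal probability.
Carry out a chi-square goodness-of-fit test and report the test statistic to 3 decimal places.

76.700

Under H₀ each category has probability 1/12, so each expected count is 240/12 = 20.
χ² = (24−20)²/20 + (7−20)²/20 + (4−20)²/20 + (36−20)²/20 + (33−20)²/20 + (15−20)²/20 + (26−20)²/20 + (4−20)²/20 + (38−20)²/20 + (19−20)²/20 + (15−20)²/20 + (19−20)²/20
   = 0.8000 + 8.4500 + 12.8000 + 12.8000 + 8.4500 + 1.2500 + 1.8000 + 12.8000 + 16.2000 + 0.0500 + 1.2500 + 0.0500
Sum = 76.700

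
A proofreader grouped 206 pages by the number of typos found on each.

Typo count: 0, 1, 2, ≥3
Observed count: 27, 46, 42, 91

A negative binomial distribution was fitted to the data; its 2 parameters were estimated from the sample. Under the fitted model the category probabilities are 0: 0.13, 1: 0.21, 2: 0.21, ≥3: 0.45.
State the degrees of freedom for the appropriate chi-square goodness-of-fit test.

1

There are k = 4 categories and 2 parameters estimated from the data, so df = 4 − 1 − 2 = 1.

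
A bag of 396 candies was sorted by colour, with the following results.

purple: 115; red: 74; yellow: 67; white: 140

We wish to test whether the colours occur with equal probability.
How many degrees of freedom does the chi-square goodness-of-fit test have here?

3

There are k = 4 categories and no parameters were estimated from the data, so df = 4 − 1 = 3.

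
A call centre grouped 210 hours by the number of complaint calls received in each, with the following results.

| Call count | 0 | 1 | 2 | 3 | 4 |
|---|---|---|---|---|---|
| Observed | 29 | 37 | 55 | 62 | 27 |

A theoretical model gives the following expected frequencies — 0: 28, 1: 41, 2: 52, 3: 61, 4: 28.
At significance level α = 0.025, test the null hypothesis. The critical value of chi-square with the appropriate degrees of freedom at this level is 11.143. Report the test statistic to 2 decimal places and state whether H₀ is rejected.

0: (29 − 28)²/28 = 1/28 = 0.036
1: (37 − 41)²/41 = 16/41 = 0.390
2: (55 − 52)²/52 = 9/52 = 0.173
3: (62 − 61)²/61 = 1/61 = 0.016
4: (27 − 28)²/28 = 1/28 = 0.036
Sum = 0.65
df = 4. Since 0.65 < 11.143, we do not reject H₀.

0.65; do not reject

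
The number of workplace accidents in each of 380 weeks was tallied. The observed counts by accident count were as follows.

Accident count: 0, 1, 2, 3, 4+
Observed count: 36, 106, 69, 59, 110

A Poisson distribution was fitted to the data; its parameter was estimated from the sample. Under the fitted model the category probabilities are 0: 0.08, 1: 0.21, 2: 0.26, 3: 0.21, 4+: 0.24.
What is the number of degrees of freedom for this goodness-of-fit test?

There are k = 5 categories and 1 parameter estimated from the data, so df = 5 − 1 − 1 = 3.

3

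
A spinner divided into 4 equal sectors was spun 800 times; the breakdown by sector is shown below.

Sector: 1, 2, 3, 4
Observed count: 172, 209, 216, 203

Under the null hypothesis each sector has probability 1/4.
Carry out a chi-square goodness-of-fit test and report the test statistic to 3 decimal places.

5.650

Expected count for each of the 4 categories: 800/4 = 200.
χ² = (172−200)²/200 + (209−200)²/200 + (216−200)²/200 + (203−200)²/200
   = 3.9200 + 0.4050 + 1.2800 + 0.0450
Sum = 5.650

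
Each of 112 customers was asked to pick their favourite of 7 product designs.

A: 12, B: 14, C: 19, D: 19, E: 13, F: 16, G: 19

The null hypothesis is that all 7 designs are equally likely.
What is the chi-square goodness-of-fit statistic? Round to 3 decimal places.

3.500

Expected count for each of the 7 categories: 112/7 = 16.
cat         O        E   (O−E)²/E
A          12       16     1.0000
B          14       16     0.2500
C          19       16     0.5625
D          19       16     0.5625
E          13       16     0.5625
F          16       16     0.0000
G          19       16     0.5625
Sum = 3.500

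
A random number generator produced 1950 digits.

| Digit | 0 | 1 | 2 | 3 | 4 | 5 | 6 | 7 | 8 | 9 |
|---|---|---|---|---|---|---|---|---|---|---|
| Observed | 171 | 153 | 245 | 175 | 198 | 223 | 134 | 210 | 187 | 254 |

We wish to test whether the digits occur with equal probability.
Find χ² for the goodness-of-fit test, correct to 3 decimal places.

Expected count for each of the 10 categories: 1950/10 = 195.
cat         O        E   (O−E)²/E
0         171      195     2.9538
1         153      195     9.0462
2         245      195    12.8205
3         175      195     2.0513
4         198      195     0.0462
5         223      195     4.0205
6         134      195    19.0821
7         210      195     1.1538
8         187      195     0.3282
9         254      195    17.8513
Sum = 69.354

69.354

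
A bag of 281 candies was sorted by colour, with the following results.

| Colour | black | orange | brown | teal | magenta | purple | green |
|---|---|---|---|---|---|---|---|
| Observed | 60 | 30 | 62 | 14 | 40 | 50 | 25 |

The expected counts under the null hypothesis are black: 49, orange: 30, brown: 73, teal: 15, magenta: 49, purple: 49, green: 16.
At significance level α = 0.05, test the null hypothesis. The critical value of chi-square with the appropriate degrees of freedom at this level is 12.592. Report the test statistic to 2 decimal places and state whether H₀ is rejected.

black: (60 − 49)²/49 = 121/49 = 2.469
orange: (30 − 30)²/30 = 0/30 = 0.000
brown: (62 − 73)²/73 = 121/73 = 1.658
teal: (14 − 15)²/15 = 1/15 = 0.067
magenta: (40 − 49)²/49 = 81/49 = 1.653
purple: (50 − 49)²/49 = 1/49 = 0.020
green: (25 − 16)²/16 = 81/16 = 5.063
Sum = 10.93
df = 6. Since 10.93 < 12.592, we do not reject H₀.

10.93; do not reject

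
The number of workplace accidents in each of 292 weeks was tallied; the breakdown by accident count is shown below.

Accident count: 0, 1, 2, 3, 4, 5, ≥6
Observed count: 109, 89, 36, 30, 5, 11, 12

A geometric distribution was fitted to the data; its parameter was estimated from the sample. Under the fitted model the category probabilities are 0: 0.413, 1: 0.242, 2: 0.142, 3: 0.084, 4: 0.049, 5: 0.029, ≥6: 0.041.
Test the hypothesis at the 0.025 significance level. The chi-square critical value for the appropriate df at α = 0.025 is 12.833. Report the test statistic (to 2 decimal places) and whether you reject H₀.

14.63; reject

Expected counts E_i = n·p_i: 292×0.413 = 120.596, 292×0.242 = 70.664, 292×0.142 = 41.464, 292×0.084 = 24.528, 292×0.049 = 14.308, 292×0.029 = 8.468, 292×0.041 = 11.972.
cat         O        E   (O−E)²/E
0         109  120.596      1.115
1          89   70.664      4.758
2          36   41.464      0.720
3          30   24.528      1.221
4           5   14.308      6.055
5          11    8.468      0.757
≥6         12   11.972      0.000
Sum = 14.63
df = 5. Since 14.63 > 12.833, we reject H₀.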